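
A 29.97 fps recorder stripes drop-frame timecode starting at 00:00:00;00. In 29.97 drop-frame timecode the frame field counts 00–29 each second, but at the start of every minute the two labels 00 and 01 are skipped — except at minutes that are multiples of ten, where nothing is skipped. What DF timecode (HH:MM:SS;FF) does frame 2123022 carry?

19:40:38;06

Each 10-minute DF block holds 10 × 60 × 30 − 9 × 2 = 17982 frames. 2123022 ÷ 17982 → 118 full blocks, remainder 1146.
Within the partial block the first minute is 1800 frames and each further minute 1798, so 0 further minute boundaries passed. Total skipped labels = 18 × 118 + 2 × 0 = 2124.
Non-drop label index = 2123022 + 2124 = 2125146; at 30 labels/s that is 19:40:38:06, i.e. DF 19:40:38;06.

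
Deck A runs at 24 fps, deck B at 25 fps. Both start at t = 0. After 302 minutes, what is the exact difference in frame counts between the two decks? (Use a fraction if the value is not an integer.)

302 min = 18120 s.
A emits 24 × 18120 = 434880 frames; B emits 25 × 18120 = 453000.
Difference = 18120 frames; B is ahead of A.

18120 frames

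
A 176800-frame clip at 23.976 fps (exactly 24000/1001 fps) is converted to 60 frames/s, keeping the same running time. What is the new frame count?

Target frames = source frames × (target rate / source rate) = 176800 × (60)/(24000/1001) = 176800 × 1001/400 = 442442.

442442 frames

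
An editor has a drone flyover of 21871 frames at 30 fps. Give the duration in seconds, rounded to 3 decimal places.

Running time = 21871 × 1/30 = 21871/30 s ≈ 729.033 s.

729.033 seconds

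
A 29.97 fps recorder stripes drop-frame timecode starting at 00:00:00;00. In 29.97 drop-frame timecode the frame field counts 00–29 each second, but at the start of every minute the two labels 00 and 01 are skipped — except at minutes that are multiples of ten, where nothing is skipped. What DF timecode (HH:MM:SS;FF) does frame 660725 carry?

06:07:26;07

Each 10-minute DF block holds 10 × 60 × 30 − 9 × 2 = 17982 frames. 660725 ÷ 17982 → 36 full blocks, remainder 13373.
Within the partial block the first minute is 1800 frames and each further minute 1798, so 7 further minute boundaries passed. Total skipped labels = 18 × 36 + 2 × 7 = 662.
Non-drop label index = 660725 + 662 = 661387; at 30 labels/s that is 06:07:26:07, i.e. DF 06:07:26;07.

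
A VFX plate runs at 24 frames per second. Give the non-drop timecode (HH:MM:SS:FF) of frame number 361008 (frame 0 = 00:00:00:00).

361008 ÷ 24 = 15042 full seconds, remainder 0 frames.
15042 s = 4 h 10 min 42 s.
Timecode: 04:10:42:00.

04:10:42:00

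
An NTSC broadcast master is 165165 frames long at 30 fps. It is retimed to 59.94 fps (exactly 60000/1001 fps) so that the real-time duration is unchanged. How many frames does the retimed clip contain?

Target frames = source frames × (target rate / source rate) = 165165 × (60000/1001)/(30) = 165165 × 2000/1001 = 330000.

330000 frames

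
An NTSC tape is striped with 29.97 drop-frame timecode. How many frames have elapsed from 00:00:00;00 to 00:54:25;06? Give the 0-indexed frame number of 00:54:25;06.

97858

Complete 10-minute blocks: 5, each 17982 frames → 89910.
Remaining 4 whole minutes in the current block: 1800 + 3 × 1798 = 7194 frames.
Within the current minute: 25 × 30 + 6 − 2 = 754 (labels ;00/;01 skipped at this minute). Total = 89910 + 7194 + 754 = 97858.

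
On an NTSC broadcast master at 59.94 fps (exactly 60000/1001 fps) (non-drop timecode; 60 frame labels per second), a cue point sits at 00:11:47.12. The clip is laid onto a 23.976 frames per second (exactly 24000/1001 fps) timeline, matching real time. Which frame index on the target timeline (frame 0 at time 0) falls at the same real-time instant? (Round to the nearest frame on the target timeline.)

frame 16973

Source frame index: (0×3600 + 11×60 + 47) × 60 + 12 = 42432.
Real time: 42432 / (60000/1001) = 442442/625 s.
Target frame: (442442/625) × (24000/1001) = 84864/5 ≈ 16972.800 → 16973.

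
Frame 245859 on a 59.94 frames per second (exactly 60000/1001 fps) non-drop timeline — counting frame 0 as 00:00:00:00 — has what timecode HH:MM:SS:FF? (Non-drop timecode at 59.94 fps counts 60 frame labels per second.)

01:08:17:39

245859 ÷ 60 = 4097 full seconds, remainder 39 frames.
4097 s = 1 h 8 min 17 s.
Timecode: 01:08:17:39.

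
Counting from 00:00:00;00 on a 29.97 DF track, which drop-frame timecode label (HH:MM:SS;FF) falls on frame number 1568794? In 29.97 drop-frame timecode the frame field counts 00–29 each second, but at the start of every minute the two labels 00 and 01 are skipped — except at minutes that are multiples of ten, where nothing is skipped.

Ten DF minutes hold 17982 frames, so frame 1568794 lies in block 87 (frames 1564434–1582415) with 4360 frames into that block.
The block's first minute is 1800 frames and the rest 1798 each; 4360 frames reaches minute 2, so 87 × 18 + 2 × 2 = 1570 labels have been skipped so far.
Adding those back, label number 1568794 + 1570 = 1570364 at 30 labels/s is 52345 s + 14 f = 14 h 32 min 25 s frame 14, i.e. 14:32:25;14.

14:32:25;14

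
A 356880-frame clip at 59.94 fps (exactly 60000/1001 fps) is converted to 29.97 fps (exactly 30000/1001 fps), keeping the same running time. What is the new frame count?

Target frames = source frames × (target rate / source rate) = 356880 × (30000/1001)/(60000/1001) = 356880 × 1/2 = 178440.

178440 frames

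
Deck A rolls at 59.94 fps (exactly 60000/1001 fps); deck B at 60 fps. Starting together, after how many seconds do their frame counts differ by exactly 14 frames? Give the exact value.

The gap grows by |60 − 60000/1001| = 60/1001 frames per second.
Time for a 14-frame gap: 14 ÷ (60/1001) = 7007/30 s.

7007/30 seconds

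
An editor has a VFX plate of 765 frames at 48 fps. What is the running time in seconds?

15.9375 seconds

Running time = 765 / (48) = 15.9375 s.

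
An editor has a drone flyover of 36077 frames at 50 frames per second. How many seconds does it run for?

721.54 seconds

Running time = 36077 / (50) = 721.54 s.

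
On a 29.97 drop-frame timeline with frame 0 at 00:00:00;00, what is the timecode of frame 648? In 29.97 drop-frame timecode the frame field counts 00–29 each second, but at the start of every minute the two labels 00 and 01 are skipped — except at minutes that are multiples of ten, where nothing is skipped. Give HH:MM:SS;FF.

00:00:21;18

Each 10-minute DF block holds 10 × 60 × 30 − 9 × 2 = 17982 frames. 648 ÷ 17982 → 0 full blocks, remainder 648.
Within the partial block the first minute is 1800 frames and each further minute 1798, so 0 further minute boundaries passed. Total skipped labels = 18 × 0 + 2 × 0 = 0.
Non-drop label index = 648 + 0 = 648; at 30 labels/s that is 00:00:21:18, i.e. DF 00:00:21;18.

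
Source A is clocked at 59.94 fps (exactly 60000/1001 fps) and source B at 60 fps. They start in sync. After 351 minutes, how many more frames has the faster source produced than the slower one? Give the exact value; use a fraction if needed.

351 min = 21060 s.
A emits 60000/1001 × 21060 = 97200000/77 frames; B emits 60 × 21060 = 1263600.
Difference = 97200/77 frames (≈ 1262.3377); B is ahead of A.

97200/77 frames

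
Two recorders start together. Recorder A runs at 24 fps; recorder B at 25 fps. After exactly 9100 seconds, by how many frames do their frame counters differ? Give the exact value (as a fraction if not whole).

9100 frames

A emits 24 × 9100 = 218400 frames; B emits 25 × 9100 = 227500.
Difference = 9100 frames; B is ahead of A.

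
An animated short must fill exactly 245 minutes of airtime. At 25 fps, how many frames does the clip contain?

245 min = 14700 s.
Frames = 14700 × 25 = 367500.

367500 frames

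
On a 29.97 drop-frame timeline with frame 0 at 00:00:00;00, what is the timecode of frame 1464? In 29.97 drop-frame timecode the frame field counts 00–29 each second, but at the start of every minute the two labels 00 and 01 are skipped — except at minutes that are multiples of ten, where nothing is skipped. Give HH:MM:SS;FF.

Each 10-minute DF block holds 10 × 60 × 30 − 9 × 2 = 17982 frames. 1464 ÷ 17982 → 0 full blocks, remainder 1464.
Within the partial block the first minute is 1800 frames and each further minute 1798, so 0 further minute boundaries passed. Total skipped labels = 18 × 0 + 2 × 0 = 0.
Non-drop label index = 1464 + 0 = 1464; at 30 labels/s that is 00:00:48:24, i.e. DF 00:00:48;24.

00:00:48;24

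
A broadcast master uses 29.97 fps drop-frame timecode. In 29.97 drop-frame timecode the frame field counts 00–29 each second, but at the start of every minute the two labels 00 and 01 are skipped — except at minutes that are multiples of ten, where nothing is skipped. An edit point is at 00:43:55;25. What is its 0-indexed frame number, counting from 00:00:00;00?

78997

Complete 10-minute blocks: 4, each 17982 frames → 71928.
Remaining 3 whole minutes in the current block: 1800 + 2 × 1798 = 5396 frames.
Within the current minute: 55 × 30 + 25 − 2 = 1673 (labels ;00/;01 skipped at this minute). Total = 71928 + 5396 + 1673 = 78997.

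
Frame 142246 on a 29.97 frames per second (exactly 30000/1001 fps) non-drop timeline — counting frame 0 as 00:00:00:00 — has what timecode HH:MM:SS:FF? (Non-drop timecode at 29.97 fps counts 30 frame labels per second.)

01:19:01:16

142246 ÷ 30 = 4741 full seconds, remainder 16 frames.
4741 s = 1 h 19 min 1 s.
Timecode: 01:19:01:16.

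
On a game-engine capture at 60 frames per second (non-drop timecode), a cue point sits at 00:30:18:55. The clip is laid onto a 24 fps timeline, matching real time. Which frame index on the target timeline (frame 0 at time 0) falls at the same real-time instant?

frame 43654

Source frame index: (0×3600 + 30×60 + 18) × 60 + 55 = 109135.
Real time: 109135 / (60) = 21827/12 s.
Target frame: (21827/12) × (24) = 43654.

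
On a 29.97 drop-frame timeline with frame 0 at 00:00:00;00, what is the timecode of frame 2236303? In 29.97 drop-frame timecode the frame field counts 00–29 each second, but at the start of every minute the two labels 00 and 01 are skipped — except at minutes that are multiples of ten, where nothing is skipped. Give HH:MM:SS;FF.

Ten DF minutes hold 17982 frames, so frame 2236303 lies in block 124 (frames 2229768–2247749) with 6535 frames into that block.
The block's first minute is 1800 frames and the rest 1798 each; 6535 frames reaches minute 3, so 124 × 18 + 3 × 2 = 2238 labels have been skipped so far.
Adding those back, label number 2236303 + 2238 = 2238541 at 30 labels/s is 74618 s + 1 f = 20 h 43 min 38 s frame 1, i.e. 20:43:38;01.

20:43:38;01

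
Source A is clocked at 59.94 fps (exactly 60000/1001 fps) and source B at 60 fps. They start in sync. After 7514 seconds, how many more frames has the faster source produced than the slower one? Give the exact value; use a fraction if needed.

A emits 60000/1001 × 7514 = 34680000/77 frames; B emits 60 × 7514 = 450840.
Difference = 34680/77 frames (≈ 450.3896); B is ahead of A.

34680/77 frames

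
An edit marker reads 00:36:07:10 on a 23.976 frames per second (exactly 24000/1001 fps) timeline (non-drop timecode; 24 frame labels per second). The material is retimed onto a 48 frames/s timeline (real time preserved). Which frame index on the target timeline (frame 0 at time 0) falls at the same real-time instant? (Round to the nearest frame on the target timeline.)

Source frame index: (0×3600 + 36×60 + 7) × 24 + 10 = 52018.
Real time: 52018 / (24000/1001) = 26035009/12000 s.
Target frame: (26035009/12000) × (48) = 26035009/250 ≈ 104140.036 → 104140.

frame 104140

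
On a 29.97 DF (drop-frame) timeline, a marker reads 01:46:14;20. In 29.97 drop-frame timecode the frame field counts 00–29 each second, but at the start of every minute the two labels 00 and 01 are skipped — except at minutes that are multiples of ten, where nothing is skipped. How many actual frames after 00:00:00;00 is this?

191048

Complete 10-minute blocks: 10, each 17982 frames → 179820.
Remaining 6 whole minutes in the current block: 1800 + 5 × 1798 = 10790 frames.
Within the current minute: 14 × 30 + 20 − 2 = 438 (labels ;00/;01 skipped at this minute). Total = 179820 + 10790 + 438 = 191048.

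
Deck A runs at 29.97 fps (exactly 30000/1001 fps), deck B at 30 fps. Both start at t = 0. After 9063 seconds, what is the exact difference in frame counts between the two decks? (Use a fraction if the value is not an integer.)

A emits 30000/1001 × 9063 = 271890000/1001 frames; B emits 30 × 9063 = 271890.
Difference = 271890/1001 frames (≈ 271.6184); B is ahead of A.

271890/1001 frames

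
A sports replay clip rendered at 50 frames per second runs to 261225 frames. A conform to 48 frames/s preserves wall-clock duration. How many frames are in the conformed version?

Target frames = source frames × (target rate / source rate) = 261225 × (48)/(50) = 261225 × 24/25 = 250776.

250776 frames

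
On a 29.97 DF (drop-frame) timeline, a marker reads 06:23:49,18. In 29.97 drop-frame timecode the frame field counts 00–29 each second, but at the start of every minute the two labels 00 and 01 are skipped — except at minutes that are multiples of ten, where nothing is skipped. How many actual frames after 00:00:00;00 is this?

As if non-drop at 30 labels/s: (6 × 3600 + 23 × 60 + 49) × 30 + 18 = 690888.
Minute boundaries passed: 383; those not divisible by 10: 383 − 38 = 345; dropped labels = 2 × 345 = 690.
Actual frame index = 690888 − 690 = 690198.

690198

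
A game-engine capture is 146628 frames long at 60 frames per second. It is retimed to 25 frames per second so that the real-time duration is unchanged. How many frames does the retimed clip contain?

61095 frames

Target frames = source frames × (target rate / source rate) = 146628 × (25)/(60) = 146628 × 5/12 = 61095.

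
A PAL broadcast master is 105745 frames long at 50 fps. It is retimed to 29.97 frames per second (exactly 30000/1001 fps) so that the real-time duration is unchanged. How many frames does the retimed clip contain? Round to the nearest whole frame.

63384 frames

Frames at target rate = 105745 × (30000/1001) / (50) = 63447000/1001 ≈ 63383.616.
Nearest whole frame: 63384.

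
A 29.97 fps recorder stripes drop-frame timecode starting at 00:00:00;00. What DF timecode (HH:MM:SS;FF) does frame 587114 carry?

05:26:30;02

Ten DF minutes hold 17982 frames, so frame 587114 lies in block 32 (frames 575424–593405) with 11690 frames into that block.
The block's first minute is 1800 frames and the rest 1798 each; 11690 frames reaches minute 6, so 32 × 18 + 6 × 2 = 588 labels have been skipped so far.
Adding those back, label number 587114 + 588 = 587702 at 30 labels/s is 19590 s + 2 f = 5 h 26 min 30 s frame 2, i.e. 05:26:30;02.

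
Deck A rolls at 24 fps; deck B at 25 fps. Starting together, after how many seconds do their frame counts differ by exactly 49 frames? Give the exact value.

49 seconds

The gap grows by |25 − 24| = 1 frame per second.
Time for a 49-frame gap: 49 ÷ (1) = 49 s.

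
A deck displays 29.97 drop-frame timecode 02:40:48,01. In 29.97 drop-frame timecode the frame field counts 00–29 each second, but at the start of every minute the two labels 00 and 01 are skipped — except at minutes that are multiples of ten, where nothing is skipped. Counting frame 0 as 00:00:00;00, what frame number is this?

As if non-drop at 30 labels/s: (2 × 3600 + 40 × 60 + 48) × 30 + 1 = 289441.
Minute boundaries passed: 160; those not divisible by 10: 160 − 16 = 144; dropped labels = 2 × 144 = 288.
Actual frame index = 289441 − 288 = 289153.

289153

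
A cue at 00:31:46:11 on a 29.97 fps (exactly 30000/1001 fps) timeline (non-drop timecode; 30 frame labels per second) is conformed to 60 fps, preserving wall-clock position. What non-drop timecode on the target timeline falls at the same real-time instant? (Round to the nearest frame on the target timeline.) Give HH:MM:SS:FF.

00:31:48:16

Source frame index: (0×3600 + 31×60 + 46) × 30 + 11 = 57191.
Real time: 57191 / (30000/1001) = 57248191/30000 s.
Target frame: (57248191/30000) × (60) = 57248191/500 ≈ 114496.382 → 114496.
At 60 labels/s: frame 114496 → 00:31:48:16.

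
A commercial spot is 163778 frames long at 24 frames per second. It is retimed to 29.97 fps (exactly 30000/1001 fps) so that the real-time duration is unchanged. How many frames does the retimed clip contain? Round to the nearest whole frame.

204518 frames

Frames at target rate = 163778 × (30000/1001) / (24) = 204722500/1001 ≈ 204517.982.
Nearest whole frame: 204518.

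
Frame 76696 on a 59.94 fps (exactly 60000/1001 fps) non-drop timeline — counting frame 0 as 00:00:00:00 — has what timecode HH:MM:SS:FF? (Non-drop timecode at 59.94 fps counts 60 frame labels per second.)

76696 ÷ 60 = 1278 full seconds, remainder 16 frames.
1278 s = 0 h 21 min 18 s.
Timecode: 00:21:18:16.

00:21:18:16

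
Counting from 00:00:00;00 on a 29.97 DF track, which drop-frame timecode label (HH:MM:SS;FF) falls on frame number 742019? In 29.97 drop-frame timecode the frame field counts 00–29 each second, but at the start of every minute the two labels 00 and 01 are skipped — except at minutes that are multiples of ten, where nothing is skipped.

Ten DF minutes hold 17982 frames, so frame 742019 lies in block 41 (frames 737262–755243) with 4757 frames into that block.
The block's first minute is 1800 frames and the rest 1798 each; 4757 frames reaches minute 2, so 41 × 18 + 2 × 2 = 742 labels have been skipped so far.
Adding those back, label number 742019 + 742 = 742761 at 30 labels/s is 24758 s + 21 f = 6 h 52 min 38 s frame 21, i.e. 06:52:38;21.

06:52:38;21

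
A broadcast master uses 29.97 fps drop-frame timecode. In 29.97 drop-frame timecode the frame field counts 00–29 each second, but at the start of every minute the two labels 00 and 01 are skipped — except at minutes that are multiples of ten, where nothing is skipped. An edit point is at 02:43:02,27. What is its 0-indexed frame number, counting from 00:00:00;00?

As if non-drop at 30 labels/s: (2 × 3600 + 43 × 60 + 2) × 30 + 27 = 293487.
Minute boundaries passed: 163; those not divisible by 10: 163 − 16 = 147; dropped labels = 2 × 147 = 294.
Actual frame index = 293487 − 294 = 293193.

293193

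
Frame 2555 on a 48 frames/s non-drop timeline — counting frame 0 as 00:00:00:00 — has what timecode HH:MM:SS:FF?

00:00:53:11

2555 ÷ 48 = 53 full seconds, remainder 11 frames.
53 s = 0 h 0 min 53 s.
Timecode: 00:00:53:11.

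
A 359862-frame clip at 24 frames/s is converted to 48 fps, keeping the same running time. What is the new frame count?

719724 frames

Target frames = source frames × (target rate / source rate) = 359862 × (48)/(24) = 359862 × 2 = 719724.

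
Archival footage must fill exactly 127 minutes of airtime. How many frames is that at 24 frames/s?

182880 frames

127 min = 7620 s.
Frames = 7620 × 24 = 182880.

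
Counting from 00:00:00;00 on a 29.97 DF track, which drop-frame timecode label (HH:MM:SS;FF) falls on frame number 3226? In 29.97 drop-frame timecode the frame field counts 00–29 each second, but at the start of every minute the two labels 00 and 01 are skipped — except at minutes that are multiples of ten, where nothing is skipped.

Ten DF minutes hold 17982 frames, so frame 3226 lies in block 0 (frames 0–17981) with 3226 frames into that block.
The block's first minute is 1800 frames and the rest 1798 each; 3226 frames reaches minute 1, so 0 × 18 + 1 × 2 = 2 labels have been skipped so far.
Adding those back, label number 3226 + 2 = 3228 at 30 labels/s is 107 s + 18 f = 0 h 1 min 47 s frame 18, i.e. 00:01:47;18.

00:01:47;18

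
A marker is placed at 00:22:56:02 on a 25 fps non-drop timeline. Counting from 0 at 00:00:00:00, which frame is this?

frame 34402

Total seconds to the label: (0 × 3600 + 22 × 60 + 56) = 1376.
Frame index = 1376 × 25 + 2 = 34402.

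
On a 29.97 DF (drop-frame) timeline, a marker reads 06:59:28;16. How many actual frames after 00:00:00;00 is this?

754300

Complete 10-minute blocks: 41, each 17982 frames → 737262.
Remaining 9 whole minutes in the current block: 1800 + 8 × 1798 = 16184 frames.
Within the current minute: 28 × 30 + 16 − 2 = 854 (labels ;00/;01 skipped at this minute). Total = 737262 + 16184 + 854 = 754300.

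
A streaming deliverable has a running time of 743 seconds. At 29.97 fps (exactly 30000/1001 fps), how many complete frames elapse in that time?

22267 frames

Frames = 743 × 30000/1001 = 22290000/1001 ≈ 22267.7323.
Complete frames: 22267.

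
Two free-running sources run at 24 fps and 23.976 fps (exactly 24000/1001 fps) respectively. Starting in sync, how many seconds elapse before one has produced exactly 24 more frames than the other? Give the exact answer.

1001 seconds

The gap grows by |24000/1001 − 24| = 24/1001 frames per second.
Time for a 24-frame gap: 24 ÷ (24/1001) = 1001 s.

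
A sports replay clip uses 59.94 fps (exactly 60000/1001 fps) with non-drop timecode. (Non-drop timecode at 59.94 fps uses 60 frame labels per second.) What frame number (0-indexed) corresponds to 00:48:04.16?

Total seconds to the label: (0 × 3600 + 48 × 60 + 4) = 2884.
Frame index = 2884 × 60 + 16 = 173056.

frame 173056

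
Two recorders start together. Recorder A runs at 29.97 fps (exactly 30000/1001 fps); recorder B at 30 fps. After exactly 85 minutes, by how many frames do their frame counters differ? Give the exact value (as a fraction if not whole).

85 min = 5100 s.
A emits 30000/1001 × 5100 = 153000000/1001 frames; B emits 30 × 5100 = 153000.
Difference = 153000/1001 frames (≈ 152.8472); B is ahead of A.

153000/1001 frames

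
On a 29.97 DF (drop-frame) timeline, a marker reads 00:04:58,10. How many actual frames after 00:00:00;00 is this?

Complete 10-minute blocks: 0, each 17982 frames → 0.
Remaining 4 whole minutes in the current block: 1800 + 3 × 1798 = 7194 frames.
Within the current minute: 58 × 30 + 10 − 2 = 1748 (labels ;00/;01 skipped at this minute). Total = 0 + 7194 + 1748 = 8942.

8942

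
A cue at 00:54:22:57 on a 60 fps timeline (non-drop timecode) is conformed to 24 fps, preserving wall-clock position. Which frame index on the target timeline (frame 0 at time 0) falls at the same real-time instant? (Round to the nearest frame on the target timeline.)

frame 78311

Source frame index: (0×3600 + 54×60 + 22) × 60 + 57 = 195777.
Real time: 195777 / (60) = 65259/20 s.
Target frame: (65259/20) × (24) = 391554/5 ≈ 78310.800 → 78311.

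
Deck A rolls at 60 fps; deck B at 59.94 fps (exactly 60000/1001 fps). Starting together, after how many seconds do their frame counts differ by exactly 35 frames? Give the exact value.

7007/12 seconds

The gap grows by |60000/1001 − 60| = 60/1001 frames per second.
Time for a 35-frame gap: 35 ÷ (60/1001) = 7007/12 s.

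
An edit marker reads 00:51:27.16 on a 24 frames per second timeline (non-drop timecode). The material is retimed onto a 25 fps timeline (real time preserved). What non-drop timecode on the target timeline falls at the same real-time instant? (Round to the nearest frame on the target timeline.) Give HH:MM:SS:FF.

00:51:27:17

Source frame index: (0×3600 + 51×60 + 27) × 24 + 16 = 74104.
Real time: 74104 / (24) = 9263/3 s.
Target frame: (9263/3) × (25) = 231575/3 ≈ 77191.667 → 77192.
At 25 labels/s: frame 77192 → 00:51:27:17.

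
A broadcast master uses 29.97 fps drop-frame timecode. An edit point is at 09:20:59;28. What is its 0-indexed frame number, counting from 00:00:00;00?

1008790

As if non-drop at 30 labels/s: (9 × 3600 + 20 × 60 + 59) × 30 + 28 = 1009798.
Minute boundaries passed: 560; those not divisible by 10: 560 − 56 = 504; dropped labels = 2 × 504 = 1008.
Actual frame index = 1009798 − 1008 = 1008790.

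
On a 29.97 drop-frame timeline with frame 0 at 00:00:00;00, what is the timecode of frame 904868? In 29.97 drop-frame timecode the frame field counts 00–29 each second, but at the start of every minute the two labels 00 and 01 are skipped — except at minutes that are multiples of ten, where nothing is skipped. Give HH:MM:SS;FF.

Each 10-minute DF block holds 10 × 60 × 30 − 9 × 2 = 17982 frames. 904868 ÷ 17982 → 50 full blocks, remainder 5768.
Within the partial block the first minute is 1800 frames and each further minute 1798, so 3 further minute boundaries passed. Total skipped labels = 18 × 50 + 2 × 3 = 906.
Non-drop label index = 904868 + 906 = 905774; at 30 labels/s that is 08:23:12:14, i.e. DF 08:23:12;14.

08:23:12;14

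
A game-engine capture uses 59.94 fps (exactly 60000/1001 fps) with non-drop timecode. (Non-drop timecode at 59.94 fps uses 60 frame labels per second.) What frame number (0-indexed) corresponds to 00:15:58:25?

Total seconds to the label: (0 × 3600 + 15 × 60 + 58) = 958.
Frame index = 958 × 60 + 25 = 57505.

57505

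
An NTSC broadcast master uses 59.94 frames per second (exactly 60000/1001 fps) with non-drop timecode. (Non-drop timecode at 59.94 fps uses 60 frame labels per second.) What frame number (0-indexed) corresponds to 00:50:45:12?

182712

Total seconds to the label: (0 × 3600 + 50 × 60 + 45) = 3045.
Frame index = 3045 × 60 + 12 = 182712.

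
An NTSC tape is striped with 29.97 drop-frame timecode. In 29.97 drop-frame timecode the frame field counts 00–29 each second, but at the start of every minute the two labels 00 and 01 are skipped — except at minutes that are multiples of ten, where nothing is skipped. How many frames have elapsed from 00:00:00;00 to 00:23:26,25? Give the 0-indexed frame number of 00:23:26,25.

Complete 10-minute blocks: 2, each 17982 frames → 35964.
Remaining 3 whole minutes in the current block: 1800 + 2 × 1798 = 5396 frames.
Within the current minute: 26 × 30 + 25 − 2 = 803 (labels ;00/;01 skipped at this minute). Total = 35964 + 5396 + 803 = 42163.

42163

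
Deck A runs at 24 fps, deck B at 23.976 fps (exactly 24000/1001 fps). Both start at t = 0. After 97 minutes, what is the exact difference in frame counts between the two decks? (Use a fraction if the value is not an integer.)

97 min = 5820 s.
A emits 24 × 5820 = 139680 frames; B emits 24000/1001 × 5820 = 139680000/1001.
Difference = 139680/1001 frames (≈ 139.5405); B is behind A.

139680/1001 frames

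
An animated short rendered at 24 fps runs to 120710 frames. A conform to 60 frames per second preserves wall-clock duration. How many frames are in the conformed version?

301775 frames

Target frames = source frames × (target rate / source rate) = 120710 × (60)/(24) = 120710 × 5/2 = 301775.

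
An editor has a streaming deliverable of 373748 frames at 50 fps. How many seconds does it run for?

Running time = 373748 / (50) = 7474.96 s.

7474.96 seconds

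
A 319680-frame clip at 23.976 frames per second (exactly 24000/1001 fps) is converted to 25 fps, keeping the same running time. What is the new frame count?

Target frames = source frames × (target rate / source rate) = 319680 × (25)/(24000/1001) = 319680 × 1001/960 = 333333.

333333 frames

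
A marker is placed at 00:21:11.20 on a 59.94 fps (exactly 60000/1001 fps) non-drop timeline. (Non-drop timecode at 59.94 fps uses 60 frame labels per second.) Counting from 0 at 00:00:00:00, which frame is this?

Total seconds to the label: (0 × 3600 + 21 × 60 + 11) = 1271.
Frame index = 1271 × 60 + 20 = 76280.

frame 76280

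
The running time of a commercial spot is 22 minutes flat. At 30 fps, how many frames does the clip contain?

22 min = 1320 s.
Frames = 1320 × 30 = 39600.

39600 frames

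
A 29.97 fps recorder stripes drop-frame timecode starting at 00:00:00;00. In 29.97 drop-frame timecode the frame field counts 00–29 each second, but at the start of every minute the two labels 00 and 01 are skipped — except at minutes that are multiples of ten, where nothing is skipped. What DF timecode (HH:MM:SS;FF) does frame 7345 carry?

Each 10-minute DF block holds 10 × 60 × 30 − 9 × 2 = 17982 frames. 7345 ÷ 17982 → 0 full blocks, remainder 7345.
Within the partial block the first minute is 1800 frames and each further minute 1798, so 4 further minute boundaries passed. Total skipped labels = 18 × 0 + 2 × 4 = 8.
Non-drop label index = 7345 + 8 = 7353; at 30 labels/s that is 00:04:05:03, i.e. DF 00:04:05;03.

00:04:05;03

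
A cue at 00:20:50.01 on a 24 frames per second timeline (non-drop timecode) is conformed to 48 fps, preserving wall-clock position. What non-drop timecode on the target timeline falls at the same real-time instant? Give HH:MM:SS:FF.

Source frame index: (0×3600 + 20×60 + 50) × 24 + 1 = 30001.
Real time: 30001 / (24) = 30001/24 s.
Target frame: (30001/24) × (48) = 60002.
At 48 labels/s: frame 60002 → 00:20:50:02.

00:20:50:02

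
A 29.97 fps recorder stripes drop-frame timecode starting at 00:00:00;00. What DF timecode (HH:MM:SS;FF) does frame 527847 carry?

04:53:32;15

Ten DF minutes hold 17982 frames, so frame 527847 lies in block 29 (frames 521478–539459) with 6369 frames into that block.
The block's first minute is 1800 frames and the rest 1798 each; 6369 frames reaches minute 3, so 29 × 18 + 3 × 2 = 528 labels have been skipped so far.
Adding those back, label number 527847 + 528 = 528375 at 30 labels/s is 17612 s + 15 f = 4 h 53 min 32 s frame 15, i.e. 04:53:32;15.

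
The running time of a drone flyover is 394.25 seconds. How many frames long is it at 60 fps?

23655 frames

Frames = 394.25 × 60 = 23655.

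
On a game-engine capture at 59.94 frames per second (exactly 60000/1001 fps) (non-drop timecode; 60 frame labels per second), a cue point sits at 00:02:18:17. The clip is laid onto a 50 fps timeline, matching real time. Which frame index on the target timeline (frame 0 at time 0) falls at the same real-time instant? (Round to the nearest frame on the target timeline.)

Source frame index: (0×3600 + 2×60 + 18) × 60 + 17 = 8297.
Real time: 8297 / (60000/1001) = 8305297/60000 s.
Target frame: (8305297/60000) × (50) = 8305297/1200 ≈ 6921.081 → 6921.

frame 6921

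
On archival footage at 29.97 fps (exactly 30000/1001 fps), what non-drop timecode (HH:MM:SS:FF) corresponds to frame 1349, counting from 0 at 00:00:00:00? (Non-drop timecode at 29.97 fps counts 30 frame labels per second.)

1349 ÷ 30 = 44 full seconds, remainder 29 frames.
44 s = 0 h 0 min 44 s.
Timecode: 00:00:44:29.

00:00:44:29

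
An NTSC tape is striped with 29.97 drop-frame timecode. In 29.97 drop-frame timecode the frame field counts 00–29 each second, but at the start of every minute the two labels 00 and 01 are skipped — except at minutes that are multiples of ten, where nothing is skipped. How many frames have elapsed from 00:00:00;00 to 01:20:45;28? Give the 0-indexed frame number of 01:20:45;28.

145234

Complete 10-minute blocks: 8, each 17982 frames → 143856.
Remaining 0 whole minutes in the current block: 0 frames.
Within the current minute: 45 × 30 + 28 = 1378. Total = 143856 + 0 + 1378 = 145234.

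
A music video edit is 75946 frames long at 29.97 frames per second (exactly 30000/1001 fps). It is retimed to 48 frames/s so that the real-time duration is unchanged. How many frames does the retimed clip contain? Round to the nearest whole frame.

Frames at target rate = 75946 × (48) / (30000/1001) = 76021946/625 ≈ 121635.114.
Nearest whole frame: 121635.

121635 frames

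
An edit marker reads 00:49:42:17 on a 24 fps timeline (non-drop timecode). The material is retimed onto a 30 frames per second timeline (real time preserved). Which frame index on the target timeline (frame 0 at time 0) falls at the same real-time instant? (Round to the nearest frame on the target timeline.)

frame 89481

Source frame index: (0×3600 + 49×60 + 42) × 24 + 17 = 71585.
Real time: 71585 / (24) = 71585/24 s.
Target frame: (71585/24) × (30) = 357925/4 ≈ 89481.250 → 89481.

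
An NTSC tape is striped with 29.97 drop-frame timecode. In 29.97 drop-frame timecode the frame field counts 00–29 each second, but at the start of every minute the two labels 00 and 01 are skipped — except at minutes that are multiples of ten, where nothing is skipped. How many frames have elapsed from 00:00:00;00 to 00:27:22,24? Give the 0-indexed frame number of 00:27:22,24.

49234

As if non-drop at 30 labels/s: (0 × 3600 + 27 × 60 + 22) × 30 + 24 = 49284.
Minute boundaries passed: 27; those not divisible by 10: 27 − 2 = 25; dropped labels = 2 × 25 = 50.
Actual frame index = 49284 − 50 = 49234.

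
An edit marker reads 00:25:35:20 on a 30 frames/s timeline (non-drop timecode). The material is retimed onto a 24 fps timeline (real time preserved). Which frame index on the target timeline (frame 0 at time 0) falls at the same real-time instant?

Source frame index: (0×3600 + 25×60 + 35) × 30 + 20 = 46070.
Real time: 46070 / (30) = 4607/3 s.
Target frame: (4607/3) × (24) = 36856.

frame 36856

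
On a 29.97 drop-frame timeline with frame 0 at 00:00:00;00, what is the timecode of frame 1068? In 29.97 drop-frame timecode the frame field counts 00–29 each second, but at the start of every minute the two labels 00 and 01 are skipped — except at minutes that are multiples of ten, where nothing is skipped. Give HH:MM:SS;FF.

Ten DF minutes hold 17982 frames, so frame 1068 lies in block 0 (frames 0–17981) with 1068 frames into that block.
The block's first minute is 1800 frames and the rest 1798 each; 1068 frames reaches minute 0, so 0 × 18 + 0 × 2 = 0 labels have been skipped so far.
Adding those back, label number 1068 + 0 = 1068 at 30 labels/s is 35 s + 18 f = 0 h 0 min 35 s frame 18, i.e. 00:00:35;18.

00:00:35;18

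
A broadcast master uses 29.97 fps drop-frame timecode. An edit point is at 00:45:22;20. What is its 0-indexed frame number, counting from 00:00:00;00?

Complete 10-minute blocks: 4, each 17982 frames → 71928.
Remaining 5 whole minutes in the current block: 1800 + 4 × 1798 = 8992 frames.
Within the current minute: 22 × 30 + 20 − 2 = 678 (labels ;00/;01 skipped at this minute). Total = 71928 + 8992 + 678 = 81598.

81598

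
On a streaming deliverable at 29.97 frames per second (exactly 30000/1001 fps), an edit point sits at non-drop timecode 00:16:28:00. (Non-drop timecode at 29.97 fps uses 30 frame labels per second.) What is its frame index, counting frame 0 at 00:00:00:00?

frame 29640

Total seconds to the label: (0 × 3600 + 16 × 60 + 28) = 988.
Frame index = 988 × 30 + 0 = 29640.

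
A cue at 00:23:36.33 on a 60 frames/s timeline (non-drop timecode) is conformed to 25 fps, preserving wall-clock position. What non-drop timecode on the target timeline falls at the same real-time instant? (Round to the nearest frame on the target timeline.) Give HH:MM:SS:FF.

Source frame index: (0×3600 + 23×60 + 36) × 60 + 33 = 84993.
Real time: 84993 / (60) = 28331/20 s.
Target frame: (28331/20) × (25) = 141655/4 ≈ 35413.750 → 35414.
At 25 labels/s: frame 35414 → 00:23:36:14.

00:23:36:14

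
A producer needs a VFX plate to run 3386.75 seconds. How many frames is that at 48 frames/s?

Frames = 3386.75 × 48 = 162564.

162564 frames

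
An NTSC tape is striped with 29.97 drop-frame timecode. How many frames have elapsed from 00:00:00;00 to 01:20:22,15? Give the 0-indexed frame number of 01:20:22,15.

144531

Complete 10-minute blocks: 8, each 17982 frames → 143856.
Remaining 0 whole minutes in the current block: 0 frames.
Within the current minute: 22 × 30 + 15 = 675. Total = 143856 + 0 + 675 = 144531.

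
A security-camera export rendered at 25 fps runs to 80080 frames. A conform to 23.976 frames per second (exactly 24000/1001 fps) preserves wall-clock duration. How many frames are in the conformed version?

76800 frames

Target frames = source frames × (target rate / source rate) = 80080 × (24000/1001)/(25) = 80080 × 960/1001 = 76800.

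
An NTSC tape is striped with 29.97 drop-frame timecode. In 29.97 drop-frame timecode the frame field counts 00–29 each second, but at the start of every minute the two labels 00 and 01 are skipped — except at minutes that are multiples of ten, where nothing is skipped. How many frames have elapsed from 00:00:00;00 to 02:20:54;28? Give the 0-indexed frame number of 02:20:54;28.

253396

Complete 10-minute blocks: 14, each 17982 frames → 251748.
Remaining 0 whole minutes in the current block: 0 frames.
Within the current minute: 54 × 30 + 28 = 1648. Total = 251748 + 0 + 1648 = 253396.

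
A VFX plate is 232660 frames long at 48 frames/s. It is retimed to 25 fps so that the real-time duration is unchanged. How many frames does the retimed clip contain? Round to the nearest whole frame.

Frames at target rate = 232660 × (25) / (48) = 1454125/12 ≈ 121177.083.
Nearest whole frame: 121177.

121177 frames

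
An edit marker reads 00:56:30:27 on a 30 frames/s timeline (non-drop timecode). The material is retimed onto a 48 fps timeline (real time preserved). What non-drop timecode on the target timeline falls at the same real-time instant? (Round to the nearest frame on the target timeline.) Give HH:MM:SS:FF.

Source frame index: (0×3600 + 56×60 + 30) × 30 + 27 = 101727.
Real time: 101727 / (30) = 33909/10 s.
Target frame: (33909/10) × (48) = 813816/5 ≈ 162763.200 → 162763.
At 48 labels/s: frame 162763 → 00:56:30:43.

00:56:30:43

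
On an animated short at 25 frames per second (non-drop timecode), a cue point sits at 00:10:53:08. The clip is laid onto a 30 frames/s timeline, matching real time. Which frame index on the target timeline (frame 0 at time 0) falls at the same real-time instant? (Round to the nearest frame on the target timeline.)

Source frame index: (0×3600 + 10×60 + 53) × 25 + 8 = 16333.
Real time: 16333 / (25) = 16333/25 s.
Target frame: (16333/25) × (30) = 97998/5 ≈ 19599.600 → 19600.

frame 19600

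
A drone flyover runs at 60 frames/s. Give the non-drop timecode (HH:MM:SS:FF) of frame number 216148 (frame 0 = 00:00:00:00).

01:00:02:28

216148 ÷ 60 = 3602 full seconds, remainder 28 frames.
3602 s = 1 h 0 min 2 s.
Timecode: 01:00:02:28.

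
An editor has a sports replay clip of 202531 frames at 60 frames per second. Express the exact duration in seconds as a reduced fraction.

Running time = 202531 ÷ (60) = 202531 × 1/60 = 202531/60 s.

202531/60 seconds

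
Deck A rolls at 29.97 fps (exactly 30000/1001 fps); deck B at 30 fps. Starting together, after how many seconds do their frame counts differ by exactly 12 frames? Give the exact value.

The gap grows by |30 − 30000/1001| = 30/1001 frames per second.
Time for a 12-frame gap: 12 ÷ (30/1001) = 400.4 s.

400.4 seconds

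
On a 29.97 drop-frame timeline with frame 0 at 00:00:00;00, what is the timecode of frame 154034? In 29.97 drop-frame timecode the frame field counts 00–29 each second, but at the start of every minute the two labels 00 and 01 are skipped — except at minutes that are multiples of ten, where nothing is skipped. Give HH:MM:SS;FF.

Ten DF minutes hold 17982 frames, so frame 154034 lies in block 8 (frames 143856–161837) with 10178 frames into that block.
The block's first minute is 1800 frames and the rest 1798 each; 10178 frames reaches minute 5, so 8 × 18 + 5 × 2 = 154 labels have been skipped so far.
Adding those back, label number 154034 + 154 = 154188 at 30 labels/s is 5139 s + 18 f = 1 h 25 min 39 s frame 18, i.e. 01:25:39;18.

01:25:39;18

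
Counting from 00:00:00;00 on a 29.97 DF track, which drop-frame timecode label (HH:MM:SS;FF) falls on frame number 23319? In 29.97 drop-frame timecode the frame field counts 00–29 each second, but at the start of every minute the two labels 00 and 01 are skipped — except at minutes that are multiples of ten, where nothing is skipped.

00:12:58;01

Ten DF minutes hold 17982 frames, so frame 23319 lies in block 1 (frames 17982–35963) with 5337 frames into that block.
The block's first minute is 1800 frames and the rest 1798 each; 5337 frames reaches minute 2, so 1 × 18 + 2 × 2 = 22 labels have been skipped so far.
Adding those back, label number 23319 + 22 = 23341 at 30 labels/s is 778 s + 1 f = 0 h 12 min 58 s frame 1, i.e. 00:12:58;01.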